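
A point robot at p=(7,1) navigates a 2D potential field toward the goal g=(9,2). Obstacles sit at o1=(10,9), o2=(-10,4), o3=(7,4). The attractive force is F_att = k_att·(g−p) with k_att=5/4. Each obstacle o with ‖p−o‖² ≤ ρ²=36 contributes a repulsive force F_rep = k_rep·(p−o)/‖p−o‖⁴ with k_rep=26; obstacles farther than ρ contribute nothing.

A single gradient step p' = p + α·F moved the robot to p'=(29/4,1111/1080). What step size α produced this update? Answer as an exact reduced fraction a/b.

α = 1/10

F_att = 5/4·(g−p) = 5/4·(2,1) = (2.5000,1.2500)
o1: d²=73 > ρ²=36 → inactive
o2: d²=298 > ρ²=36 → inactive
o3: d²=9 ≤ ρ²=36; F_rep = 26·(0,-3)/9² = (0.0000,-0.9630)
F = F_att + ΣF_rep = (2.5000,0.2870)
Δp = p'−p = (0.2500,0.0287); α = Δx/Fx = (1/4) / (5/2) = 1/10
check: Δy/Fy = (31/1080) / (31/108) = 1/10 ✓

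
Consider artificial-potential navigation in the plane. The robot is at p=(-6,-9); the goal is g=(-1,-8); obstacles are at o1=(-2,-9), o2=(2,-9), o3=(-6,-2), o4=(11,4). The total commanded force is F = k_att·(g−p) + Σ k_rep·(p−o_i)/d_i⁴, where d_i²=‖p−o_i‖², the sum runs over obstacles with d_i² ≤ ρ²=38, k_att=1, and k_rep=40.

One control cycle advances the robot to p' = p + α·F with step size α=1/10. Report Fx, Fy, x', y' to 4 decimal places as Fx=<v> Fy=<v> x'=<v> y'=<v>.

F_att = 1·(g−p) = 1·(5,1) = (5.0000,1.0000)
o1: d²=16 ≤ ρ²=38; F_rep = 40·(-4,0)/16² = (-0.6250,0.0000)
o2: d²=64 > ρ²=38 → inactive
o3: d²=49 > ρ²=38 → inactive
o4: d²=458 > ρ²=38 → inactive
F = F_att + ΣF_rep = (4.3750,1.0000)
p' = p + 1/10·F = (-5.5625,-8.9000)

Fx=4.3750 Fy=1.0000 x'=-5.5625 y'=-8.9000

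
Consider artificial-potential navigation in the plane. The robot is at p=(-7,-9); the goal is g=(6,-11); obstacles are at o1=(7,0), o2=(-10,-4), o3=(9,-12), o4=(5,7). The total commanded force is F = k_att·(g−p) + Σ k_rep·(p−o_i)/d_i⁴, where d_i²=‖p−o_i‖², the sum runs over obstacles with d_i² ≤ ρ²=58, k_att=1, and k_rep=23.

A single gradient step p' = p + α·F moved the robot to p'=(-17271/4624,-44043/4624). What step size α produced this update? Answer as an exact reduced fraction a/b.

F_att = 1·(g−p) = 1·(13,-2) = (13.0000,-2.0000)
o1: d²=277 > ρ²=58 → inactive
o2: d²=34 ≤ ρ²=58; F_rep = 23·(3,-5)/34² = (0.0597,-0.0995)
o3: d²=265 > ρ²=58 → inactive
o4: d²=400 > ρ²=58 → inactive
F = F_att + ΣF_rep = (13.0597,-2.0995)
Δp = p'−p = (3.2649,-0.5249); α = Δx/Fx = (15097/4624) / (15097/1156) = 1/4
check: Δy/Fy = (-2427/4624) / (-2427/1156) = 1/4 ✓

α = 1/4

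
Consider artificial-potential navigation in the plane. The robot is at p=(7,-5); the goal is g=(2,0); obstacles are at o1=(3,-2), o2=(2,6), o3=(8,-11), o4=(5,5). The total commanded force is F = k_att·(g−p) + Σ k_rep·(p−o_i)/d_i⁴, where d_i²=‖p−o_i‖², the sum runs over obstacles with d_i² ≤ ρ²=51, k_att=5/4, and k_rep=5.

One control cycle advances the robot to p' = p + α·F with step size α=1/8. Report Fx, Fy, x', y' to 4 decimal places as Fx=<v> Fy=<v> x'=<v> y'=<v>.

F_att = 5/4·(g−p) = 5/4·(-5,5) = (-6.2500,6.2500)
o1: d²=25 ≤ ρ²=51; F_rep = 5·(4,-3)/25² = (0.0320,-0.0240)
o2: d²=146 > ρ²=51 → inactive
o3: d²=37 ≤ ρ²=51; F_rep = 5·(-1,6)/37² = (-0.0037,0.0219)
o4: d²=104 > ρ²=51 → inactive
F = F_att + ΣF_rep = (-6.2217,6.2479)
p' = p + 1/8·F = (6.2223,-4.2190)

Fx=-6.2217 Fy=6.2479 x'=6.2223 y'=-4.2190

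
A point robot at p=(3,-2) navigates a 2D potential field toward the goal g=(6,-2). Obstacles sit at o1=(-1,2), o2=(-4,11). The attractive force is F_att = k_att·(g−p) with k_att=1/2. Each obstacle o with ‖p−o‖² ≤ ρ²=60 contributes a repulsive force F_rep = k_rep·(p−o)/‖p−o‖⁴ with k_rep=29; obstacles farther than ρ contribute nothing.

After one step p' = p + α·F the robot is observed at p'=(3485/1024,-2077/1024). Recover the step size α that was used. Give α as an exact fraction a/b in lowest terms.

F_att = 1/2·(g−p) = 1/2·(3,0) = (1.5000,0.0000)
o1: d²=32 ≤ ρ²=60; F_rep = 29·(4,-4)/32² = (0.1133,-0.1133)
o2: d²=218 > ρ²=60 → inactive
F = F_att + ΣF_rep = (1.6133,-0.1133)
Δp = p'−p = (0.4033,-0.0283); α = Δx/Fx = (413/1024) / (413/256) = 1/4
check: Δy/Fy = (-29/1024) / (-29/256) = 1/4 ✓

α = 1/4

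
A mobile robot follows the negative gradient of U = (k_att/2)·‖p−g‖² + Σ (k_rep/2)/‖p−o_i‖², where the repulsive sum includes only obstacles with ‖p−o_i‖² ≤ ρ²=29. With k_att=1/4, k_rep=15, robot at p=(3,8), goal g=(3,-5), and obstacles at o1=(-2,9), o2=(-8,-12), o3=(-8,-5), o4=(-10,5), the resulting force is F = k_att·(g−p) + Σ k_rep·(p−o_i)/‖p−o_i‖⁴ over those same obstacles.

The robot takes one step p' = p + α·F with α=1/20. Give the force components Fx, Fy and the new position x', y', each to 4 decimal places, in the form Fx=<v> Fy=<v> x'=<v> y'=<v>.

Fx=0.1109 Fy=-3.2722 x'=3.0055 y'=7.8364

F_att = 1/4·(g−p) = 1/4·(0,-13) = (0.0000,-3.2500)
o1: d²=26 ≤ ρ²=29; F_rep = 15·(5,-1)/26² = (0.1109,-0.0222)
o2: d²=521 > ρ²=29 → inactive
o3: d²=290 > ρ²=29 → inactive
o4: d²=178 > ρ²=29 → inactive
F = F_att + ΣF_rep = (0.1109,-3.2722)
p' = p + 1/20·F = (3.0055,7.8364)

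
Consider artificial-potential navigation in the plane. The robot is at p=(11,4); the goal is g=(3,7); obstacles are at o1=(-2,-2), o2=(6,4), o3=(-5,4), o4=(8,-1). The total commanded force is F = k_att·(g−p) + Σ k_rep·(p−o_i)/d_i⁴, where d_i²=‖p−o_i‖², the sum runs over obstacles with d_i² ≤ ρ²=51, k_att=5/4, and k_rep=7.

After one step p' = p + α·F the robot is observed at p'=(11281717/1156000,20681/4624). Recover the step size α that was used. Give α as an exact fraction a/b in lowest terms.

α = 1/8

F_att = 5/4·(g−p) = 5/4·(-8,3) = (-10.0000,3.7500)
o1: d²=205 > ρ²=51 → inactive
o2: d²=25 ≤ ρ²=51; F_rep = 7·(5,0)/25² = (0.0560,0.0000)
o3: d²=256 > ρ²=51 → inactive
o4: d²=34 ≤ ρ²=51; F_rep = 7·(3,5)/34² = (0.0182,0.0303)
F = F_att + ΣF_rep = (-9.9258,3.7803)
Δp = p'−p = (-1.2407,0.4725); α = Δx/Fx = (-1434283/1156000) / (-1434283/144500) = 1/8
check: Δy/Fy = (2185/4624) / (2185/578) = 1/8 ✓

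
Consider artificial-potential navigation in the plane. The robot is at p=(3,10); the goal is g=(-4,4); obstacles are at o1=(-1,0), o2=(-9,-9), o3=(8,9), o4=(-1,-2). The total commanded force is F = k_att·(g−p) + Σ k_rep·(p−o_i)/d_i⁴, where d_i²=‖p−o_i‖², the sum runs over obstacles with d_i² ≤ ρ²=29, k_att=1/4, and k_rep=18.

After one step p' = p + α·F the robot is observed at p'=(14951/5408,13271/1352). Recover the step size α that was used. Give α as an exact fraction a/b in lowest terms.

α = 1/8

F_att = 1/4·(g−p) = 1/4·(-7,-6) = (-1.7500,-1.5000)
o1: d²=116 > ρ²=29 → inactive
o2: d²=505 > ρ²=29 → inactive
o3: d²=26 ≤ ρ²=29; F_rep = 18·(-5,1)/26² = (-0.1331,0.0266)
o4: d²=160 > ρ²=29 → inactive
F = F_att + ΣF_rep = (-1.8831,-1.4734)
Δp = p'−p = (-0.2354,-0.1842); α = Δx/Fx = (-1273/5408) / (-1273/676) = 1/8
check: Δy/Fy = (-249/1352) / (-249/169) = 1/8 ✓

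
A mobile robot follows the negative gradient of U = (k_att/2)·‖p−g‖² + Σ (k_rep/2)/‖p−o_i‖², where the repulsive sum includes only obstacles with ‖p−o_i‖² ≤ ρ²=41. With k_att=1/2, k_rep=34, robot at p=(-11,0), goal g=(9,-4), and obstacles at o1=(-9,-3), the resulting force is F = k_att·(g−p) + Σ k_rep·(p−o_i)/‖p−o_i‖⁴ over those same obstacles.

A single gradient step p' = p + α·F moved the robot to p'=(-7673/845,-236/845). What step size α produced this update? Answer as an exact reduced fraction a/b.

α = 1/5

F_att = 1/2·(g−p) = 1/2·(20,-4) = (10.0000,-2.0000)
o1: d²=13 ≤ ρ²=41; F_rep = 34·(-2,3)/13² = (-0.4024,0.6036)
F = F_att + ΣF_rep = (9.5976,-1.3964)
Δp = p'−p = (1.9195,-0.2793); α = Δx/Fx = (1622/845) / (1622/169) = 1/5
check: Δy/Fy = (-236/845) / (-236/169) = 1/5 ✓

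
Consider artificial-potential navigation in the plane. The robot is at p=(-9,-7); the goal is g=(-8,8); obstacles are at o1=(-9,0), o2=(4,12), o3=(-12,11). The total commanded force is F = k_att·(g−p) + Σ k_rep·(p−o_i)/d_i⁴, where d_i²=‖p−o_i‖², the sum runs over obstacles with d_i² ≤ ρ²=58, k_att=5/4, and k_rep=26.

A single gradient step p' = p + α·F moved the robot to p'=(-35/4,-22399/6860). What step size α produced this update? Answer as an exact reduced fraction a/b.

α = 1/5

F_att = 5/4·(g−p) = 5/4·(1,15) = (1.2500,18.7500)
o1: d²=49 ≤ ρ²=58; F_rep = 26·(0,-7)/49² = (0.0000,-0.0758)
o2: d²=530 > ρ²=58 → inactive
o3: d²=333 > ρ²=58 → inactive
F = F_att + ΣF_rep = (1.2500,18.6742)
Δp = p'−p = (0.2500,3.7348); α = Δx/Fx = (1/4) / (5/4) = 1/5
check: Δy/Fy = (25621/6860) / (25621/1372) = 1/5 ✓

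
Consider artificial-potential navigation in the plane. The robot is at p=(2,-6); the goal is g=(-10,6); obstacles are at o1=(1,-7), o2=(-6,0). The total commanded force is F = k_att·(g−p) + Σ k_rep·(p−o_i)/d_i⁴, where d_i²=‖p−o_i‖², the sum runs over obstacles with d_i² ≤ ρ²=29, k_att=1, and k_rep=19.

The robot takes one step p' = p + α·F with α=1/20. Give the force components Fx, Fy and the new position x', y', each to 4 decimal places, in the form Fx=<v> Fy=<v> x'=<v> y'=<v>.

F_att = 1·(g−p) = 1·(-12,12) = (-12.0000,12.0000)
o1: d²=2 ≤ ρ²=29; F_rep = 19·(1,1)/2² = (4.7500,4.7500)
o2: d²=100 > ρ²=29 → inactive
F = F_att + ΣF_rep = (-7.2500,16.7500)
p' = p + 1/20·F = (1.6375,-5.1625)

Fx=-7.2500 Fy=16.7500 x'=1.6375 y'=-5.1625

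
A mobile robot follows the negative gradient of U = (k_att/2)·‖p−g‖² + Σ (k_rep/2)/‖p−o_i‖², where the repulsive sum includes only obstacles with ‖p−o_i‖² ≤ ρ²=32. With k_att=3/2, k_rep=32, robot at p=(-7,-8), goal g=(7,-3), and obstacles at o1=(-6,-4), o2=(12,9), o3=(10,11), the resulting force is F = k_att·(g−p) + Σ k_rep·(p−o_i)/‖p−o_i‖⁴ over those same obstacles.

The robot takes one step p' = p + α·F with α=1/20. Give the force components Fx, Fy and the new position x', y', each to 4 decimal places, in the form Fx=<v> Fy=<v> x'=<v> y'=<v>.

F_att = 3/2·(g−p) = 3/2·(14,5) = (21.0000,7.5000)
o1: d²=17 ≤ ρ²=32; F_rep = 32·(-1,-4)/17² = (-0.1107,-0.4429)
o2: d²=650 > ρ²=32 → inactive
o3: d²=650 > ρ²=32 → inactive
F = F_att + ΣF_rep = (20.8893,7.0571)
p' = p + 1/20·F = (-5.9555,-7.6471)

Fx=20.8893 Fy=7.0571 x'=-5.9555 y'=-7.6471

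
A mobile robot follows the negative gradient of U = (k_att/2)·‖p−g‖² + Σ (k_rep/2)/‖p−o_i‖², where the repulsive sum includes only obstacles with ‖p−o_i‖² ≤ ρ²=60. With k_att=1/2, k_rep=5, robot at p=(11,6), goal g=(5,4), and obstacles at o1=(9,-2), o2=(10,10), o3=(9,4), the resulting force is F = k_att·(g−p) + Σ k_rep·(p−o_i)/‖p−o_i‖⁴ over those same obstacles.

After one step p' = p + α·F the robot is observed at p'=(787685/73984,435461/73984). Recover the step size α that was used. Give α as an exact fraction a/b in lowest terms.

α = 1/8

F_att = 1/2·(g−p) = 1/2·(-6,-2) = (-3.0000,-1.0000)
o1: d²=68 > ρ²=60 → inactive
o2: d²=17 ≤ ρ²=60; F_rep = 5·(1,-4)/17² = (0.0173,-0.0692)
o3: d²=8 ≤ ρ²=60; F_rep = 5·(2,2)/8² = (0.1562,0.1562)
F = F_att + ΣF_rep = (-2.8264,-0.9130)
Δp = p'−p = (-0.3533,-0.1141); α = Δx/Fx = (-26139/73984) / (-26139/9248) = 1/8
check: Δy/Fy = (-8443/73984) / (-8443/9248) = 1/8 ✓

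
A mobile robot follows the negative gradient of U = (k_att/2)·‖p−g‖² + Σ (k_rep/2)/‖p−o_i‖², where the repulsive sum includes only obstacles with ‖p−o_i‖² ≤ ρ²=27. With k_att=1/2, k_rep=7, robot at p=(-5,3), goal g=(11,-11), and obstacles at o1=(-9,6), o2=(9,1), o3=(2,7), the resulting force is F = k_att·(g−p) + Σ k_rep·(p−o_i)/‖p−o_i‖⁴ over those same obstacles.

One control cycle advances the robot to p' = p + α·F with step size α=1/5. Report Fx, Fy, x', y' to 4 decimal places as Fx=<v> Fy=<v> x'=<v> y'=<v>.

F_att = 1/2·(g−p) = 1/2·(16,-14) = (8.0000,-7.0000)
o1: d²=25 ≤ ρ²=27; F_rep = 7·(4,-3)/25² = (0.0448,-0.0336)
o2: d²=200 > ρ²=27 → inactive
o3: d²=65 > ρ²=27 → inactive
F = F_att + ΣF_rep = (8.0448,-7.0336)
p' = p + 1/5·F = (-3.3910,1.5933)

Fx=8.0448 Fy=-7.0336 x'=-3.3910 y'=1.5933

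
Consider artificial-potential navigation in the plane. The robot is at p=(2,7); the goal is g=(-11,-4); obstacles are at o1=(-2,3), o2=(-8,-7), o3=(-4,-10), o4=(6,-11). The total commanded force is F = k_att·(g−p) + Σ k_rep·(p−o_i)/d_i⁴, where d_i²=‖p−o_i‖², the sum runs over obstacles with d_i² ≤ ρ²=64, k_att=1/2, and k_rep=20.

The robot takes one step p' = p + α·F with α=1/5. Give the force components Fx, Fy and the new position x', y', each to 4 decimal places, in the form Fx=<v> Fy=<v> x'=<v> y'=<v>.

Fx=-6.4219 Fy=-5.4219 x'=0.7156 y'=5.9156

F_att = 1/2·(g−p) = 1/2·(-13,-11) = (-6.5000,-5.5000)
o1: d²=32 ≤ ρ²=64; F_rep = 20·(4,4)/32² = (0.0781,0.0781)
o2: d²=296 > ρ²=64 → inactive
o3: d²=325 > ρ²=64 → inactive
o4: d²=340 > ρ²=64 → inactive
F = F_att + ΣF_rep = (-6.4219,-5.4219)
p' = p + 1/5·F = (0.7156,5.9156)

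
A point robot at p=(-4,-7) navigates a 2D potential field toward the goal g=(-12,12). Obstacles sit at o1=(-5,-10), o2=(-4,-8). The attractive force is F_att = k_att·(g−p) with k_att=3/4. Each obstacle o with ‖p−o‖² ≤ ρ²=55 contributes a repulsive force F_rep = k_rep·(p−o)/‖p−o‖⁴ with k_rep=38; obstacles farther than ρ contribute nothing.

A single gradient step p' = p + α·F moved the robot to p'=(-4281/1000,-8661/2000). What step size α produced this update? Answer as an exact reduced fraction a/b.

α = 1/20

F_att = 3/4·(g−p) = 3/4·(-8,19) = (-6.0000,14.2500)
o1: d²=10 ≤ ρ²=55; F_rep = 38·(1,3)/10² = (0.3800,1.1400)
o2: d²=1 ≤ ρ²=55; F_rep = 38·(0,1)/1² = (0.0000,38.0000)
F = F_att + ΣF_rep = (-5.6200,53.3900)
Δp = p'−p = (-0.2810,2.6695); α = Δx/Fx = (-281/1000) / (-281/50) = 1/20
check: Δy/Fy = (5339/2000) / (5339/100) = 1/20 ✓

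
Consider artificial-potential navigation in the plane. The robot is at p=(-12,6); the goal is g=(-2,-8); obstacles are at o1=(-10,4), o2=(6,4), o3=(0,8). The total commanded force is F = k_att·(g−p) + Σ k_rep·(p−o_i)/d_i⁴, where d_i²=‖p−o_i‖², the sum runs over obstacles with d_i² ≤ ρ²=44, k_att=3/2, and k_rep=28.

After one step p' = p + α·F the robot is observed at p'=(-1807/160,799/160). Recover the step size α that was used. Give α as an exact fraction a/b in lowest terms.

α = 1/20

F_att = 3/2·(g−p) = 3/2·(10,-14) = (15.0000,-21.0000)
o1: d²=8 ≤ ρ²=44; F_rep = 28·(-2,2)/8² = (-0.8750,0.8750)
o2: d²=328 > ρ²=44 → inactive
o3: d²=148 > ρ²=44 → inactive
F = F_att + ΣF_rep = (14.1250,-20.1250)
Δp = p'−p = (0.7063,-1.0063); α = Δx/Fx = (113/160) / (113/8) = 1/20
check: Δy/Fy = (-161/160) / (-161/8) = 1/20 ✓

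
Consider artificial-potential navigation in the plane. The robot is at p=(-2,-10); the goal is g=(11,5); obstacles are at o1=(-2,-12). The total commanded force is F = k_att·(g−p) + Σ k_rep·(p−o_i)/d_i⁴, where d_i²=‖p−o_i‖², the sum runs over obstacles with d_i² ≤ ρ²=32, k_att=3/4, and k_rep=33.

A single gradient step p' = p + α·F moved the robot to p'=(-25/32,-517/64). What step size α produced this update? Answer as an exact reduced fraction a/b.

α = 1/8

F_att = 3/4·(g−p) = 3/4·(13,15) = (9.7500,11.2500)
o1: d²=4 ≤ ρ²=32; F_rep = 33·(0,2)/4² = (0.0000,4.1250)
F = F_att + ΣF_rep = (9.7500,15.3750)
Δp = p'−p = (1.2188,1.9219); α = Δx/Fx = (39/32) / (39/4) = 1/8
check: Δy/Fy = (123/64) / (123/8) = 1/8 ✓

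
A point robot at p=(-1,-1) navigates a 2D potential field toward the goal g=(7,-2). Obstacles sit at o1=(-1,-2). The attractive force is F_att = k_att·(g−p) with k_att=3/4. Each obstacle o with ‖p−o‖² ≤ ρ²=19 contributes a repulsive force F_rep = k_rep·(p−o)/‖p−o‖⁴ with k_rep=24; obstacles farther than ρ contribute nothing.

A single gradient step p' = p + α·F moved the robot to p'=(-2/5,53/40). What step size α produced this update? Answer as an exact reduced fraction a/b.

α = 1/10

F_att = 3/4·(g−p) = 3/4·(8,-1) = (6.0000,-0.7500)
o1: d²=1 ≤ ρ²=19; F_rep = 24·(0,1)/1² = (0.0000,24.0000)
F = F_att + ΣF_rep = (6.0000,23.2500)
Δp = p'−p = (0.6000,2.3250); α = Δx/Fx = (3/5) / (6) = 1/10
check: Δy/Fy = (93/40) / (93/4) = 1/10 ✓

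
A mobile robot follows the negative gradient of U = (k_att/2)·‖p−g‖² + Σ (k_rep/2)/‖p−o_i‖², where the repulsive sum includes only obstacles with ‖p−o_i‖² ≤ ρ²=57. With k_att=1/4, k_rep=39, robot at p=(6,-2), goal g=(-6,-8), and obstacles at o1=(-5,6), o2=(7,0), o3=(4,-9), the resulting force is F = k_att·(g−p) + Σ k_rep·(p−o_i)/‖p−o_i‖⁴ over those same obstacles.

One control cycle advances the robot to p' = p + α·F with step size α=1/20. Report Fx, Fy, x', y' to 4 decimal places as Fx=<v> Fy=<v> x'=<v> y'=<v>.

F_att = 1/4·(g−p) = 1/4·(-12,-6) = (-3.0000,-1.5000)
o1: d²=185 > ρ²=57 → inactive
o2: d²=5 ≤ ρ²=57; F_rep = 39·(-1,-2)/5² = (-1.5600,-3.1200)
o3: d²=53 ≤ ρ²=57; F_rep = 39·(2,7)/53² = (0.0278,0.0972)
F = F_att + ΣF_rep = (-4.5322,-4.5228)
p' = p + 1/20·F = (5.7734,-2.2261)

Fx=-4.5322 Fy=-4.5228 x'=5.7734 y'=-2.2261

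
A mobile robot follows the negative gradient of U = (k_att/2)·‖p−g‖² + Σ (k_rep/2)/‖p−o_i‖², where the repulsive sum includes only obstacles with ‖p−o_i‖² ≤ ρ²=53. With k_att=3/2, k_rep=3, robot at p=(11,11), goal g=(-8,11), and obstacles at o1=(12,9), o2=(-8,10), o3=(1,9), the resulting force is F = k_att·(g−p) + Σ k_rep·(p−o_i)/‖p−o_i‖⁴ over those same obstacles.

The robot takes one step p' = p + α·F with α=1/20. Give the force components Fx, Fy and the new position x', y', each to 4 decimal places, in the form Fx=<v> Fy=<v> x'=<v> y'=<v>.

Fx=-28.6200 Fy=0.2400 x'=9.5690 y'=11.0120

F_att = 3/2·(g−p) = 3/2·(-19,0) = (-28.5000,0.0000)
o1: d²=5 ≤ ρ²=53; F_rep = 3·(-1,2)/5² = (-0.1200,0.2400)
o2: d²=362 > ρ²=53 → inactive
o3: d²=104 > ρ²=53 → inactive
F = F_att + ΣF_rep = (-28.6200,0.2400)
p' = p + 1/20·F = (9.5690,11.0120)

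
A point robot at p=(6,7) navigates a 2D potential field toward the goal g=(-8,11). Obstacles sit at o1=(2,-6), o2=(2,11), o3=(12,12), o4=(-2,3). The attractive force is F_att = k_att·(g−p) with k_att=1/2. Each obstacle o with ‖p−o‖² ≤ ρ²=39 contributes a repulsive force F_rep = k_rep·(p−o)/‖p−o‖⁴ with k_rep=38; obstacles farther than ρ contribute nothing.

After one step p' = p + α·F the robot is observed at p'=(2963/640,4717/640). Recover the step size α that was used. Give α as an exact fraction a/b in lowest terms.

α = 1/5

F_att = 1/2·(g−p) = 1/2·(-14,4) = (-7.0000,2.0000)
o1: d²=185 > ρ²=39 → inactive
o2: d²=32 ≤ ρ²=39; F_rep = 38·(4,-4)/32² = (0.1484,-0.1484)
o3: d²=61 > ρ²=39 → inactive
o4: d²=80 > ρ²=39 → inactive
F = F_att + ΣF_rep = (-6.8516,1.8516)
Δp = p'−p = (-1.3703,0.3703); α = Δx/Fx = (-877/640) / (-877/128) = 1/5
check: Δy/Fy = (237/640) / (237/128) = 1/5 ✓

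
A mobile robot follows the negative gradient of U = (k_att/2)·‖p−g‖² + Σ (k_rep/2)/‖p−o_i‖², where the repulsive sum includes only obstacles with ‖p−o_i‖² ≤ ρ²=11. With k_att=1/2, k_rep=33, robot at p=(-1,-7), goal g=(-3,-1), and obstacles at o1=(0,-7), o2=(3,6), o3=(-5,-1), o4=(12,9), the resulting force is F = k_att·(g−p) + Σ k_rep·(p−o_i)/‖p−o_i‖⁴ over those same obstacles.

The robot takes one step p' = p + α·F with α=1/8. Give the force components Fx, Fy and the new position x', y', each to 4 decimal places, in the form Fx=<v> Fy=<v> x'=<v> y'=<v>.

F_att = 1/2·(g−p) = 1/2·(-2,6) = (-1.0000,3.0000)
o1: d²=1 ≤ ρ²=11; F_rep = 33·(-1,0)/1² = (-33.0000,0.0000)
o2: d²=185 > ρ²=11 → inactive
o3: d²=52 > ρ²=11 → inactive
o4: d²=425 > ρ²=11 → inactive
F = F_att + ΣF_rep = (-34.0000,3.0000)
p' = p + 1/8·F = (-5.2500,-6.6250)

Fx=-34.0000 Fy=3.0000 x'=-5.2500 y'=-6.6250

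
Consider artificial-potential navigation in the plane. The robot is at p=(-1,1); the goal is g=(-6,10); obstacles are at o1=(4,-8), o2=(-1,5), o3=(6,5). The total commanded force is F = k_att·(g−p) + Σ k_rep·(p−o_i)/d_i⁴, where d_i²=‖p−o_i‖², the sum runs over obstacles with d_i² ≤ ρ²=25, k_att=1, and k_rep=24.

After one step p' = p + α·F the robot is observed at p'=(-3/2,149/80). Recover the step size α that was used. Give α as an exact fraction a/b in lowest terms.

F_att = 1·(g−p) = 1·(-5,9) = (-5.0000,9.0000)
o1: d²=106 > ρ²=25 → inactive
o2: d²=16 ≤ ρ²=25; F_rep = 24·(0,-4)/16² = (0.0000,-0.3750)
o3: d²=65 > ρ²=25 → inactive
F = F_att + ΣF_rep = (-5.0000,8.6250)
Δp = p'−p = (-0.5000,0.8625); α = Δx/Fx = (-1/2) / (-5) = 1/10
check: Δy/Fy = (69/80) / (69/8) = 1/10 ✓

α = 1/10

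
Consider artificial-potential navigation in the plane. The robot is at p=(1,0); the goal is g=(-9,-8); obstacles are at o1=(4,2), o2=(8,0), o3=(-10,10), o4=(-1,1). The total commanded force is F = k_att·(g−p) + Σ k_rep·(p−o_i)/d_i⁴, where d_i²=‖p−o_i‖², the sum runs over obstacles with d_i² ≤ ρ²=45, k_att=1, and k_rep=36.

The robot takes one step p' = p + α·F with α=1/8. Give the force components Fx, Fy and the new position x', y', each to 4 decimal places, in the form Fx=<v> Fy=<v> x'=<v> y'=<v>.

Fx=-7.7591 Fy=-9.8660 x'=0.0301 y'=-1.2333

F_att = 1·(g−p) = 1·(-10,-8) = (-10.0000,-8.0000)
o1: d²=13 ≤ ρ²=45; F_rep = 36·(-3,-2)/13² = (-0.6391,-0.4260)
o2: d²=49 > ρ²=45 → inactive
o3: d²=221 > ρ²=45 → inactive
o4: d²=5 ≤ ρ²=45; F_rep = 36·(2,-1)/5² = (2.8800,-1.4400)
F = F_att + ΣF_rep = (-7.7591,-9.8660)
p' = p + 1/8·F = (0.0301,-1.2333)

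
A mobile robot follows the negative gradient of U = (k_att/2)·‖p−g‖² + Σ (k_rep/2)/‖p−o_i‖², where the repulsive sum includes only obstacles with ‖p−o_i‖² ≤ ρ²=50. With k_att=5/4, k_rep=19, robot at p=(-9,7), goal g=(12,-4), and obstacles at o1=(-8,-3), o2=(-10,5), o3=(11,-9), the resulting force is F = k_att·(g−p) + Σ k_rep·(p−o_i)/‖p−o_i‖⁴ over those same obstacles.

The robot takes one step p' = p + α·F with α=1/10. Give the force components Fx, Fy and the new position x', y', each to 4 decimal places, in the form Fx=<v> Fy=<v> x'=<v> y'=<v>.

Fx=27.0100 Fy=-12.2300 x'=-6.2990 y'=5.7770

F_att = 5/4·(g−p) = 5/4·(21,-11) = (26.2500,-13.7500)
o1: d²=101 > ρ²=50 → inactive
o2: d²=5 ≤ ρ²=50; F_rep = 19·(1,2)/5² = (0.7600,1.5200)
o3: d²=656 > ρ²=50 → inactive
F = F_att + ΣF_rep = (27.0100,-12.2300)
p' = p + 1/10·F = (-6.2990,5.7770)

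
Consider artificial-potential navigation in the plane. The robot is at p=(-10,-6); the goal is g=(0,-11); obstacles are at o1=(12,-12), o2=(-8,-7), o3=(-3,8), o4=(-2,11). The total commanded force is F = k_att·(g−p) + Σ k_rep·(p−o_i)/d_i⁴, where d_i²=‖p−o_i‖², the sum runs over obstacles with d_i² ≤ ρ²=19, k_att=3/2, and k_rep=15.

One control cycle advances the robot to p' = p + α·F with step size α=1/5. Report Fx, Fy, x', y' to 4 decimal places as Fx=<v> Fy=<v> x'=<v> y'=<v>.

Fx=13.8000 Fy=-6.9000 x'=-7.2400 y'=-7.3800

F_att = 3/2·(g−p) = 3/2·(10,-5) = (15.0000,-7.5000)
o1: d²=520 > ρ²=19 → inactive
o2: d²=5 ≤ ρ²=19; F_rep = 15·(-2,1)/5² = (-1.2000,0.6000)
o3: d²=245 > ρ²=19 → inactive
o4: d²=353 > ρ²=19 → inactive
F = F_att + ΣF_rep = (13.8000,-6.9000)
p' = p + 1/5·F = (-7.2400,-7.3800)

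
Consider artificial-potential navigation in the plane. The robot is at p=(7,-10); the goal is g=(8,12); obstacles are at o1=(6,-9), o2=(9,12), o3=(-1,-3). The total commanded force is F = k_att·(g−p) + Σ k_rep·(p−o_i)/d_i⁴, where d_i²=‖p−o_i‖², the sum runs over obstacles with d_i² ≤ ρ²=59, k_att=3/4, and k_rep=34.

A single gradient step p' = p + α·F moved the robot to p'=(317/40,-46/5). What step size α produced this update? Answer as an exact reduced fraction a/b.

F_att = 3/4·(g−p) = 3/4·(1,22) = (0.7500,16.5000)
o1: d²=2 ≤ ρ²=59; F_rep = 34·(1,-1)/2² = (8.5000,-8.5000)
o2: d²=488 > ρ²=59 → inactive
o3: d²=113 > ρ²=59 → inactive
F = F_att + ΣF_rep = (9.2500,8.0000)
Δp = p'−p = (0.9250,0.8000); α = Δx/Fx = (37/40) / (37/4) = 1/10
check: Δy/Fy = (4/5) / (8) = 1/10 ✓

α = 1/10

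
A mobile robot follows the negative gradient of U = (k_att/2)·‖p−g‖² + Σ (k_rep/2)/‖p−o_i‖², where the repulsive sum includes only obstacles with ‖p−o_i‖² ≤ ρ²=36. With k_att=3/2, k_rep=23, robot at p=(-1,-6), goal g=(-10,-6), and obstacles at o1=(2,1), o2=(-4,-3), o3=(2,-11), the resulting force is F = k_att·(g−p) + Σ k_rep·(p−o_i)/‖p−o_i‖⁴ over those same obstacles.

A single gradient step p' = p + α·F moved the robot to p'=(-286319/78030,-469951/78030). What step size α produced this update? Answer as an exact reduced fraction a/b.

α = 1/5

F_att = 3/2·(g−p) = 3/2·(-9,0) = (-13.5000,0.0000)
o1: d²=58 > ρ²=36 → inactive
o2: d²=18 ≤ ρ²=36; F_rep = 23·(3,-3)/18² = (0.2130,-0.2130)
o3: d²=34 ≤ ρ²=36; F_rep = 23·(-3,5)/34² = (-0.0597,0.0995)
F = F_att + ΣF_rep = (-13.3467,-0.1135)
Δp = p'−p = (-2.6693,-0.0227); α = Δx/Fx = (-208289/78030) / (-208289/15606) = 1/5
check: Δy/Fy = (-1771/78030) / (-1771/15606) = 1/5 ✓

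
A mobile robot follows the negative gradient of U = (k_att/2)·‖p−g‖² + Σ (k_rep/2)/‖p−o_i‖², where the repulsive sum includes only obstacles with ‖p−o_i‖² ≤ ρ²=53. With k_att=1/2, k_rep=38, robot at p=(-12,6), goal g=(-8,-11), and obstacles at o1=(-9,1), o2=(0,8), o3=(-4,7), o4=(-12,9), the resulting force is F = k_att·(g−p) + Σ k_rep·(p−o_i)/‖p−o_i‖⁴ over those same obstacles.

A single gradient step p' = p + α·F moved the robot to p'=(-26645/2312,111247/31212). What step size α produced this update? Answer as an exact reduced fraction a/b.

α = 1/4

F_att = 1/2·(g−p) = 1/2·(4,-17) = (2.0000,-8.5000)
o1: d²=34 ≤ ρ²=53; F_rep = 38·(-3,5)/34² = (-0.0986,0.1644)
o2: d²=148 > ρ²=53 → inactive
o3: d²=65 > ρ²=53 → inactive
o4: d²=9 ≤ ρ²=53; F_rep = 38·(0,-3)/9² = (0.0000,-1.4074)
F = F_att + ΣF_rep = (1.9014,-9.7430)
Δp = p'−p = (0.4753,-2.4358); α = Δx/Fx = (1099/2312) / (1099/578) = 1/4
check: Δy/Fy = (-76025/31212) / (-76025/7803) = 1/4 ✓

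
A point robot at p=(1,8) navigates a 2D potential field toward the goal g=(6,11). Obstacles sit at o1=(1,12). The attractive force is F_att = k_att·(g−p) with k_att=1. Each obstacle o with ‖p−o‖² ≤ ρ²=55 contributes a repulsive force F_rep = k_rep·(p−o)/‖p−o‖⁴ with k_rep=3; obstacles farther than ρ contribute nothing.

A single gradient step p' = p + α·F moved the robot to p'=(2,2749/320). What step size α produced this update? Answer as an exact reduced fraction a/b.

α = 1/5

F_att = 1·(g−p) = 1·(5,3) = (5.0000,3.0000)
o1: d²=16 ≤ ρ²=55; F_rep = 3·(0,-4)/16² = (0.0000,-0.0469)
F = F_att + ΣF_rep = (5.0000,2.9531)
Δp = p'−p = (1.0000,0.5906); α = Δx/Fx = (1) / (5) = 1/5
check: Δy/Fy = (189/320) / (189/64) = 1/5 ✓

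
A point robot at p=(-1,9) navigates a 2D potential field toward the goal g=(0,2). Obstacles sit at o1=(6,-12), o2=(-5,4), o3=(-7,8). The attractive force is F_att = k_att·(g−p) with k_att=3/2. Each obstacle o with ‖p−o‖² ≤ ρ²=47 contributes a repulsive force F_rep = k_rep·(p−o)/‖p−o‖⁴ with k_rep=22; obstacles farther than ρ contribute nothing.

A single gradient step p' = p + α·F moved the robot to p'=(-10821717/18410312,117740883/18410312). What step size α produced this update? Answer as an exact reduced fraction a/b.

α = 1/4

F_att = 3/2·(g−p) = 3/2·(1,-7) = (1.5000,-10.5000)
o1: d²=490 > ρ²=47 → inactive
o2: d²=41 ≤ ρ²=47; F_rep = 22·(4,5)/41² = (0.0523,0.0654)
o3: d²=37 ≤ ρ²=47; F_rep = 22·(6,1)/37² = (0.0964,0.0161)
F = F_att + ΣF_rep = (1.6488,-10.4185)
Δp = p'−p = (0.4122,-2.6046); α = Δx/Fx = (7588595/18410312) / (7588595/4602578) = 1/4
check: Δy/Fy = (-47951925/18410312) / (-47951925/4602578) = 1/4 ✓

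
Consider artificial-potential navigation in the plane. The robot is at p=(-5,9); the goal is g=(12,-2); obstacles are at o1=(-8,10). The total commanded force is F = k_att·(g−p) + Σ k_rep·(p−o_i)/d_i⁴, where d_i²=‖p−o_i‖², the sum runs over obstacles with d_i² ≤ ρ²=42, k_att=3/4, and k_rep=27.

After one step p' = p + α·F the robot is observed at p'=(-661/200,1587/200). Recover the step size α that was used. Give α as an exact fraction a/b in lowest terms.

F_att = 3/4·(g−p) = 3/4·(17,-11) = (12.7500,-8.2500)
o1: d²=10 ≤ ρ²=42; F_rep = 27·(3,-1)/10² = (0.8100,-0.2700)
F = F_att + ΣF_rep = (13.5600,-8.5200)
Δp = p'−p = (1.6950,-1.0650); α = Δx/Fx = (339/200) / (339/25) = 1/8
check: Δy/Fy = (-213/200) / (-213/25) = 1/8 ✓

α = 1/8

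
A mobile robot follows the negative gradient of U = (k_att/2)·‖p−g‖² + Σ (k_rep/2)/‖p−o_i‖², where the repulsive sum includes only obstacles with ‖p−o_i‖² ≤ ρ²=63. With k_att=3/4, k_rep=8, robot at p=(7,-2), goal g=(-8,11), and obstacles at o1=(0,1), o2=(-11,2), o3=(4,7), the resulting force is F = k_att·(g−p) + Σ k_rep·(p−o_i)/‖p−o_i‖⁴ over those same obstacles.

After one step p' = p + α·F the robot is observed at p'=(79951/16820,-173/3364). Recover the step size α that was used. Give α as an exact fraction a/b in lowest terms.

α = 1/5

F_att = 3/4·(g−p) = 3/4·(-15,13) = (-11.2500,9.7500)
o1: d²=58 ≤ ρ²=63; F_rep = 8·(7,-3)/58² = (0.0166,-0.0071)
o2: d²=340 > ρ²=63 → inactive
o3: d²=90 > ρ²=63 → inactive
F = F_att + ΣF_rep = (-11.2334,9.7429)
Δp = p'−p = (-2.2467,1.9486); α = Δx/Fx = (-37789/16820) / (-37789/3364) = 1/5
check: Δy/Fy = (6555/3364) / (32775/3364) = 1/5 ✓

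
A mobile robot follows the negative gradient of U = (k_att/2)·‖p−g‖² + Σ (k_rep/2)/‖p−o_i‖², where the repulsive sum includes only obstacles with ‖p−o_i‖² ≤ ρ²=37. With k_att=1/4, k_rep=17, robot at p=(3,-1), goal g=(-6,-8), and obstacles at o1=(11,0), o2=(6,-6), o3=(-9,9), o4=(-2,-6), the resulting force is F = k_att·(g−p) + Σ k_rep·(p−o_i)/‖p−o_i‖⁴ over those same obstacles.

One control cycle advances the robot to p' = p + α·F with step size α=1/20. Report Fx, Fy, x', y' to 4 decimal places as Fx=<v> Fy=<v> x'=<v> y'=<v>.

F_att = 1/4·(g−p) = 1/4·(-9,-7) = (-2.2500,-1.7500)
o1: d²=65 > ρ²=37 → inactive
o2: d²=34 ≤ ρ²=37; F_rep = 17·(-3,5)/34² = (-0.0441,0.0735)
o3: d²=244 > ρ²=37 → inactive
o4: d²=50 > ρ²=37 → inactive
F = F_att + ΣF_rep = (-2.2941,-1.6765)
p' = p + 1/20·F = (2.8853,-1.0838)

Fx=-2.2941 Fy=-1.6765 x'=2.8853 y'=-1.0838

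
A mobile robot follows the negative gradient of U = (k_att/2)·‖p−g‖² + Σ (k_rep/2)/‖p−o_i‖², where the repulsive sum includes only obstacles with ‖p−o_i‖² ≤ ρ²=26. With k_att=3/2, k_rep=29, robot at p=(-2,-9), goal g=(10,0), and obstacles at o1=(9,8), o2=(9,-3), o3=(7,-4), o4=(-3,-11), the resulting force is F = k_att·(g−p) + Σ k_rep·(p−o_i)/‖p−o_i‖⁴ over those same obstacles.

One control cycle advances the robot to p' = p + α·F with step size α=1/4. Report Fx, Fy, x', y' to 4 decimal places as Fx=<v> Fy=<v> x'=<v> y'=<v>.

Fx=19.1600 Fy=15.8200 x'=2.7900 y'=-5.0450

F_att = 3/2·(g−p) = 3/2·(12,9) = (18.0000,13.5000)
o1: d²=410 > ρ²=26 → inactive
o2: d²=157 > ρ²=26 → inactive
o3: d²=106 > ρ²=26 → inactive
o4: d²=5 ≤ ρ²=26; F_rep = 29·(1,2)/5² = (1.1600,2.3200)
F = F_att + ΣF_rep = (19.1600,15.8200)
p' = p + 1/4·F = (2.7900,-5.0450)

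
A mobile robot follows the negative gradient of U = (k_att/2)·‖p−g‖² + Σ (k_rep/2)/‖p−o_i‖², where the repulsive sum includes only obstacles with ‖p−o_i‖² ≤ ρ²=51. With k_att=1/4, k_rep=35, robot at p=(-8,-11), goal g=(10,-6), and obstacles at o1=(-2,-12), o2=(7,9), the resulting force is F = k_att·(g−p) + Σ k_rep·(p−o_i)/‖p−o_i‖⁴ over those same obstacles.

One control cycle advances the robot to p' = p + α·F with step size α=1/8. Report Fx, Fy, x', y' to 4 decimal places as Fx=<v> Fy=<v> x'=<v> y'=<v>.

Fx=4.3466 Fy=1.2756 x'=-7.4567 y'=-10.8406

F_att = 1/4·(g−p) = 1/4·(18,5) = (4.5000,1.2500)
o1: d²=37 ≤ ρ²=51; F_rep = 35·(-6,1)/37² = (-0.1534,0.0256)
o2: d²=625 > ρ²=51 → inactive
F = F_att + ΣF_rep = (4.3466,1.2756)
p' = p + 1/8·F = (-7.4567,-10.8406)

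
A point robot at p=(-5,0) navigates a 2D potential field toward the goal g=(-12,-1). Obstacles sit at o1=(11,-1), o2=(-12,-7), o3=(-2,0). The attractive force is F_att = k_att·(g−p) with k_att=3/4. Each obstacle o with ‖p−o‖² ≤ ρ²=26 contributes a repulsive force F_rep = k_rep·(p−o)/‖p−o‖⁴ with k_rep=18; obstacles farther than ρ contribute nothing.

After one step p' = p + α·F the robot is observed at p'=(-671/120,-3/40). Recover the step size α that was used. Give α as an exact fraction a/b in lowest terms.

F_att = 3/4·(g−p) = 3/4·(-7,-1) = (-5.2500,-0.7500)
o1: d²=257 > ρ²=26 → inactive
o2: d²=98 > ρ²=26 → inactive
o3: d²=9 ≤ ρ²=26; F_rep = 18·(-3,0)/9² = (-0.6667,0.0000)
F = F_att + ΣF_rep = (-5.9167,-0.7500)
Δp = p'−p = (-0.5917,-0.0750); α = Δx/Fx = (-71/120) / (-71/12) = 1/10
check: Δy/Fy = (-3/40) / (-3/4) = 1/10 ✓

α = 1/10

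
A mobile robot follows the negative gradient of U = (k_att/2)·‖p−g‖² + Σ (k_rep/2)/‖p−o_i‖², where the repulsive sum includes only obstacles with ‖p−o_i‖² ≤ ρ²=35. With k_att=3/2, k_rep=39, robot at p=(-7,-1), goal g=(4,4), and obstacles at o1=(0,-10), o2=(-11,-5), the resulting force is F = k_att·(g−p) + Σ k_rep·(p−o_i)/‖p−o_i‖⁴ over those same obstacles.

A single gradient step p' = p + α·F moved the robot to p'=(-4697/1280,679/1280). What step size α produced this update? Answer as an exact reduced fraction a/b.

F_att = 3/2·(g−p) = 3/2·(11,5) = (16.5000,7.5000)
o1: d²=130 > ρ²=35 → inactive
o2: d²=32 ≤ ρ²=35; F_rep = 39·(4,4)/32² = (0.1523,0.1523)
F = F_att + ΣF_rep = (16.6523,7.6523)
Δp = p'−p = (3.3305,1.5305); α = Δx/Fx = (4263/1280) / (4263/256) = 1/5
check: Δy/Fy = (1959/1280) / (1959/256) = 1/5 ✓

α = 1/5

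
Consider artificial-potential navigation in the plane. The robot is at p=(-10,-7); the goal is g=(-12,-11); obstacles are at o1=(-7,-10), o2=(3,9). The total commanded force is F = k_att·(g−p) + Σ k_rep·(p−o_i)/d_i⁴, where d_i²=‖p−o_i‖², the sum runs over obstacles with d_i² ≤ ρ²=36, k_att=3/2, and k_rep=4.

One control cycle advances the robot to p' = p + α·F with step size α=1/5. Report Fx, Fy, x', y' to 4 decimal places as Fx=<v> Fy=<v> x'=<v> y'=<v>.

F_att = 3/2·(g−p) = 3/2·(-2,-4) = (-3.0000,-6.0000)
o1: d²=18 ≤ ρ²=36; F_rep = 4·(-3,3)/18² = (-0.0370,0.0370)
o2: d²=425 > ρ²=36 → inactive
F = F_att + ΣF_rep = (-3.0370,-5.9630)
p' = p + 1/5·F = (-10.6074,-8.1926)

Fx=-3.0370 Fy=-5.9630 x'=-10.6074 y'=-8.1926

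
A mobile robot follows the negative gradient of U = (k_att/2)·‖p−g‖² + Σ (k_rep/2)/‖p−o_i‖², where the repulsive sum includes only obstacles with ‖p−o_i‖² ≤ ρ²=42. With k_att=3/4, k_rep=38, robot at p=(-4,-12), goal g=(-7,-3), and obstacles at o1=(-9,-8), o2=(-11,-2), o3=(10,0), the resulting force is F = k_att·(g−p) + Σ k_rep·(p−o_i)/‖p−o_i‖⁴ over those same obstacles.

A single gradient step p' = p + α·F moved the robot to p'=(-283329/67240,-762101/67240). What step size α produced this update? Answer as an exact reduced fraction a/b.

F_att = 3/4·(g−p) = 3/4·(-3,9) = (-2.2500,6.7500)
o1: d²=41 ≤ ρ²=42; F_rep = 38·(5,-4)/41² = (0.1130,-0.0904)
o2: d²=149 > ρ²=42 → inactive
o3: d²=340 > ρ²=42 → inactive
F = F_att + ΣF_rep = (-2.1370,6.6596)
Δp = p'−p = (-0.2137,0.6660); α = Δx/Fx = (-14369/67240) / (-14369/6724) = 1/10
check: Δy/Fy = (44779/67240) / (44779/6724) = 1/10 ✓

α = 1/10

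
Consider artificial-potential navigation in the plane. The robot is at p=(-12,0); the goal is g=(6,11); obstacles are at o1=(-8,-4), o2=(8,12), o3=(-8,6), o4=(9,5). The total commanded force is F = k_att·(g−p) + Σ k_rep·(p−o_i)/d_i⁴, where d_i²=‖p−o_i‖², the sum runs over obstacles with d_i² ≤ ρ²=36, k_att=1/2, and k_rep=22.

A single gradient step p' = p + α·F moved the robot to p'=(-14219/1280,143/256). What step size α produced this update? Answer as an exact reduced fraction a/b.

F_att = 1/2·(g−p) = 1/2·(18,11) = (9.0000,5.5000)
o1: d²=32 ≤ ρ²=36; F_rep = 22·(-4,4)/32² = (-0.0859,0.0859)
o2: d²=544 > ρ²=36 → inactive
o3: d²=52 > ρ²=36 → inactive
o4: d²=466 > ρ²=36 → inactive
F = F_att + ΣF_rep = (8.9141,5.5859)
Δp = p'−p = (0.8914,0.5586); α = Δx/Fx = (1141/1280) / (1141/128) = 1/10
check: Δy/Fy = (143/256) / (715/128) = 1/10 ✓

α = 1/10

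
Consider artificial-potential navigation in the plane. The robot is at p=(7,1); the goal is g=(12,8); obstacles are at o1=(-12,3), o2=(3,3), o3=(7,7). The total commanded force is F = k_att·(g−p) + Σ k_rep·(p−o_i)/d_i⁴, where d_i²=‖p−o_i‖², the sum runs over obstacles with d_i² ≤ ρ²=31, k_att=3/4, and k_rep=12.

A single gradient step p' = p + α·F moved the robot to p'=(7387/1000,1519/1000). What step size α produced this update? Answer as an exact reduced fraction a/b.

α = 1/10

F_att = 3/4·(g−p) = 3/4·(5,7) = (3.7500,5.2500)
o1: d²=365 > ρ²=31 → inactive
o2: d²=20 ≤ ρ²=31; F_rep = 12·(4,-2)/20² = (0.1200,-0.0600)
o3: d²=36 > ρ²=31 → inactive
F = F_att + ΣF_rep = (3.8700,5.1900)
Δp = p'−p = (0.3870,0.5190); α = Δx/Fx = (387/1000) / (387/100) = 1/10
check: Δy/Fy = (519/1000) / (519/100) = 1/10 ✓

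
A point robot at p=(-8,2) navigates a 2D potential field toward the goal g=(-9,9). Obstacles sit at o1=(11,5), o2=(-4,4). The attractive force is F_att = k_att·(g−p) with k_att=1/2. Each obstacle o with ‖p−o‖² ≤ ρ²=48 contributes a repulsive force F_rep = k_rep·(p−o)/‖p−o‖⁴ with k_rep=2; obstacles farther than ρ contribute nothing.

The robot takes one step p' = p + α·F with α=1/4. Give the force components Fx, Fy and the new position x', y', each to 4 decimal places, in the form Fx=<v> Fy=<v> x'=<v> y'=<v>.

Fx=-0.5200 Fy=3.4900 x'=-8.1300 y'=2.8725

F_att = 1/2·(g−p) = 1/2·(-1,7) = (-0.5000,3.5000)
o1: d²=370 > ρ²=48 → inactive
o2: d²=20 ≤ ρ²=48; F_rep = 2·(-4,-2)/20² = (-0.0200,-0.0100)
F = F_att + ΣF_rep = (-0.5200,3.4900)
p' = p + 1/4·F = (-8.1300,2.8725)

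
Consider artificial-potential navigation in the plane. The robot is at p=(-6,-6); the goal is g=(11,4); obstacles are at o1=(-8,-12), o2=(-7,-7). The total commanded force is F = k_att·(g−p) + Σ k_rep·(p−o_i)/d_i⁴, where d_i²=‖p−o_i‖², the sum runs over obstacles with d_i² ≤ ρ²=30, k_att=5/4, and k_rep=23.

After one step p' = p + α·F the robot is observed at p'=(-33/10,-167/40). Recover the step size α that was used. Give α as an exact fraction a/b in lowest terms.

F_att = 5/4·(g−p) = 5/4·(17,10) = (21.2500,12.5000)
o1: d²=40 > ρ²=30 → inactive
o2: d²=2 ≤ ρ²=30; F_rep = 23·(1,1)/2² = (5.7500,5.7500)
F = F_att + ΣF_rep = (27.0000,18.2500)
Δp = p'−p = (2.7000,1.8250); α = Δx/Fx = (27/10) / (27) = 1/10
check: Δy/Fy = (73/40) / (73/4) = 1/10 ✓

α = 1/10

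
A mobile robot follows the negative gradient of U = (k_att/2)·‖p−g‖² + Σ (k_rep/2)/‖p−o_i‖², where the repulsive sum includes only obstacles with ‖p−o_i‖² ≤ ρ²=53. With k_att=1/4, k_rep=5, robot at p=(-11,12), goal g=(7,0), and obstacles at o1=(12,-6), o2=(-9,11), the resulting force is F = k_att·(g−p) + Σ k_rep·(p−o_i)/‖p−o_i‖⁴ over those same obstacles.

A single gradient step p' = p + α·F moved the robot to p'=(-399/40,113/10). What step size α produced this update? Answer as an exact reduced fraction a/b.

α = 1/4

F_att = 1/4·(g−p) = 1/4·(18,-12) = (4.5000,-3.0000)
o1: d²=853 > ρ²=53 → inactive
o2: d²=5 ≤ ρ²=53; F_rep = 5·(-2,1)/5² = (-0.4000,0.2000)
F = F_att + ΣF_rep = (4.1000,-2.8000)
Δp = p'−p = (1.0250,-0.7000); α = Δx/Fx = (41/40) / (41/10) = 1/4
check: Δy/Fy = (-7/10) / (-14/5) = 1/4 ✓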